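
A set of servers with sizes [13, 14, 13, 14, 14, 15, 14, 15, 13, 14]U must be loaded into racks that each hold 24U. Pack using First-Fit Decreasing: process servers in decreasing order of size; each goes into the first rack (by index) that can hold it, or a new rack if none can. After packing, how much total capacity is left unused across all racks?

Sorted descending: 15, 15, 14, 14, 14, 14, 14, 13, 13, 13.
Put 15U in rack 1; 9U remain.
Put 15U in rack 2; 9U remain.
Put 14U in rack 3; 10U remain.
Put 14U in rack 4; 10U remain.
Put 14U in rack 5; 10U remain.
Put 14U in rack 6; 10U remain.
Put 14U in rack 7; 10U remain.
Put 13U in rack 8; 11U remain.
Put 13U in rack 9; 11U remain.
Put 13U in rack 10; 11U remain.
10 racks × 24U = 240U; used 139U; unused 101U.

101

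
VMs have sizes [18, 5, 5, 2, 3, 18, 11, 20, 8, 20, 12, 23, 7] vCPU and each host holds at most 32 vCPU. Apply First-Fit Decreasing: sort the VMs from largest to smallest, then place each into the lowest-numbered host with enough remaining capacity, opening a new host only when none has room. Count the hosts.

5

Sorted descending: 23, 20, 20, 18, 18, 12, 11, 8, 7, 5, 5, 3, 2.
Put 23 vCPU in host 1; 9 vCPU remain.
Put 20 vCPU in host 2; 12 vCPU remain.
Put 20 vCPU in host 3; 12 vCPU remain.
Put 18 vCPU in host 4; 14 vCPU remain.
Put 18 vCPU in host 5; 14 vCPU remain.
Put 12 vCPU in host 2; 0 vCPU remain.
Put 11 vCPU in host 3; 1 vCPU remain.
Put 8 vCPU in host 1; 1 vCPU remain.
Put 7 vCPU in host 4; 7 vCPU remain.
Put 5 vCPU in host 4; 2 vCPU remain.
Put 5 vCPU in host 5; 9 vCPU remain.
Put 3 vCPU in host 5; 6 vCPU remain.
Put 2 vCPU in host 4; 0 vCPU remain.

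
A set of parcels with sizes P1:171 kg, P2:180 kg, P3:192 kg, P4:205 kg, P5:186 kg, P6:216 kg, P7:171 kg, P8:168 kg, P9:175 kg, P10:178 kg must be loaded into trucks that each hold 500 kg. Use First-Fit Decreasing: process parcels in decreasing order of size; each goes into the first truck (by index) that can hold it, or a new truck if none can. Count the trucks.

5

Sorted descending: 216, 205, 192, 186, 180, 178, 175, 171, 171, 168.
Put 216 kg in truck 1; 284 kg remain.
Put 205 kg in truck 1; 79 kg remain.
Put 192 kg in truck 2; 308 kg remain.
Put 186 kg in truck 2; 122 kg remain.
Put 180 kg in truck 3; 320 kg remain.
Put 178 kg in truck 3; 142 kg remain.
Put 175 kg in truck 4; 325 kg remain.
Put 171 kg in truck 4; 154 kg remain.
Put 171 kg in truck 5; 329 kg remain.
Put 168 kg in truck 5; 161 kg remain.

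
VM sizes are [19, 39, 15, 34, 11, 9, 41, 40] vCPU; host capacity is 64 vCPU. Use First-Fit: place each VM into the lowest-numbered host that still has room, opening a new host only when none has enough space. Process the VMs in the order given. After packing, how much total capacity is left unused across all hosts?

Put 19 vCPU in host 1; 45 vCPU remain.
Put 39 vCPU in host 1; 6 vCPU remain.
Put 15 vCPU in host 2; 49 vCPU remain.
Put 34 vCPU in host 2; 15 vCPU remain.
Put 11 vCPU in host 2; 4 vCPU remain.
Put 9 vCPU in host 3; 55 vCPU remain.
Put 41 vCPU in host 3; 14 vCPU remain.
Put 40 vCPU in host 4; 24 vCPU remain.
4 hosts × 64 vCPU = 256 vCPU; used 208 vCPU; unused 48 vCPU.

48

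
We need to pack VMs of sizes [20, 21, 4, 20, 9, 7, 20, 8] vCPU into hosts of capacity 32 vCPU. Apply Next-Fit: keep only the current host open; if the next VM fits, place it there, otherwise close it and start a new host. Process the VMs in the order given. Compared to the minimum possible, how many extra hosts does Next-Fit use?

1

Next-Fit: [20] [21,4] [20,9] [7,20] [8] → 5 hosts.
Total size 109 vCPU; any packing needs at least ⌈109/32⌉ = 4 hosts.
An optimal packing achieves that bound: [21,9] [20,8,4] [20,7] [20] → 4 hosts.
Excess: 5 − 4 = 1.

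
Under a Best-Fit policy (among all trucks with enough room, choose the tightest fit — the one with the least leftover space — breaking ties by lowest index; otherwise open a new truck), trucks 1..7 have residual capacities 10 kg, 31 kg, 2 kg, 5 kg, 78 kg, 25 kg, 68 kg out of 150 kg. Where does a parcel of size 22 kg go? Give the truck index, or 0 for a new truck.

Trucks with room: truck 2 (31 kg), truck 5 (78 kg), truck 6 (25 kg), truck 7 (68 kg).
Tightest fit is truck 6 with 25 kg free.

6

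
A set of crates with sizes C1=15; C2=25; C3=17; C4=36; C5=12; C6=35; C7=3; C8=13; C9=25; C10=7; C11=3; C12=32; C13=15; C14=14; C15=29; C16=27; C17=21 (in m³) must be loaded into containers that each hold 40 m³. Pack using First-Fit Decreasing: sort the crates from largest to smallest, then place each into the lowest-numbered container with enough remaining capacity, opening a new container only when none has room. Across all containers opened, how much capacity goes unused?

31

Sorted descending: 36, 35, 32, 29, 27, 25, 25, 21, 17, 15, 15, 14, 13, 12, 7, 3, 3.
36 m³ → container 1 (remaining 4 m³)
35 m³ → container 2 (remaining 5 m³)
32 m³ → container 3 (remaining 8 m³)
29 m³ → container 4 (remaining 11 m³)
27 m³ → container 5 (remaining 13 m³)
25 m³ → container 6 (remaining 15 m³)
25 m³ → container 7 (remaining 15 m³)
21 m³ → container 8 (remaining 19 m³)
17 m³ → container 8 (remaining 2 m³)
15 m³ → container 6 (remaining 0 m³)
15 m³ → container 7 (remaining 0 m³)
14 m³ → container 9 (remaining 26 m³)
13 m³ → container 5 (remaining 0 m³)
12 m³ → container 9 (remaining 14 m³)
7 m³ → container 3 (remaining 1 m³)
3 m³ → container 1 (remaining 1 m³)
3 m³ → container 2 (remaining 2 m³)
9 containers × 40 m³ = 360 m³; used 329 m³; unused 31 m³.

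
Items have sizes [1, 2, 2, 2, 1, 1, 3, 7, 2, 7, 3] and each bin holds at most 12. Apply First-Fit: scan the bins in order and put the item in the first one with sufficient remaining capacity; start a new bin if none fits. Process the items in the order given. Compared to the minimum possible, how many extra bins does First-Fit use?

0

First-Fit: [1,2,2,2,1,1,3] [7,2,3] [7] → 3 bins.
Total size 31; any packing needs at least ⌈31/12⌉ = 3 bins.
So 3 is already optimal.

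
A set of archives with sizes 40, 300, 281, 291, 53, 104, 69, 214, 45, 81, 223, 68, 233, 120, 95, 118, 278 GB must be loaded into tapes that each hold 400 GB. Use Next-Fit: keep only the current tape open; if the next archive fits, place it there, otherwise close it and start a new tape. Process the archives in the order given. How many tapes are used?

8

40 GB → tape 1 (remaining 360 GB)
300 GB → tape 1 (remaining 60 GB)
281 GB → tape 2 (remaining 119 GB)
291 GB → tape 3 (remaining 109 GB)
53 GB → tape 3 (remaining 56 GB)
104 GB → tape 4 (remaining 296 GB)
69 GB → tape 4 (remaining 227 GB)
214 GB → tape 4 (remaining 13 GB)
45 GB → tape 5 (remaining 355 GB)
81 GB → tape 5 (remaining 274 GB)
223 GB → tape 5 (remaining 51 GB)
68 GB → tape 6 (remaining 332 GB)
233 GB → tape 6 (remaining 99 GB)
120 GB → tape 7 (remaining 280 GB)
95 GB → tape 7 (remaining 185 GB)
118 GB → tape 7 (remaining 67 GB)
278 GB → tape 8 (remaining 122 GB)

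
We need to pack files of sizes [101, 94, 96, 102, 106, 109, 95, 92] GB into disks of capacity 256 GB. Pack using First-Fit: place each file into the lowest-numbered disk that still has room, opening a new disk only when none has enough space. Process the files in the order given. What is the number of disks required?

101 GB → disk 1 (remaining 155 GB)
94 GB → disk 1 (remaining 61 GB)
96 GB → disk 2 (remaining 160 GB)
102 GB → disk 2 (remaining 58 GB)
106 GB → disk 3 (remaining 150 GB)
109 GB → disk 3 (remaining 41 GB)
95 GB → disk 4 (remaining 161 GB)
92 GB → disk 4 (remaining 69 GB)
Final disks: [101,94] [96,102] [106,109] [95,92].

4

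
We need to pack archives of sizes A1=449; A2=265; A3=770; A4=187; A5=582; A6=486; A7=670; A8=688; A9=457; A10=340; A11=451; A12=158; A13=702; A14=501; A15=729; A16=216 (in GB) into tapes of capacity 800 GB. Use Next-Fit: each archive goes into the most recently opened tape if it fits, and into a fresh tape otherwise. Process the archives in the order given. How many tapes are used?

12 tapes

tape 1: place A1 (449 GB), 351 GB left
tape 1: place A2 (265 GB), 86 GB left
tape 2: place A3 (770 GB), 30 GB left
tape 3: place A4 (187 GB), 613 GB left
tape 3: place A5 (582 GB), 31 GB left
tape 4: place A6 (486 GB), 314 GB left
tape 5: place A7 (670 GB), 130 GB left
tape 6: place A8 (688 GB), 112 GB left
tape 7: place A9 (457 GB), 343 GB left
tape 7: place A10 (340 GB), 3 GB left
tape 8: place A11 (451 GB), 349 GB left
tape 8: place A12 (158 GB), 191 GB left
tape 9: place A13 (702 GB), 98 GB left
tape 10: place A14 (501 GB), 299 GB left
tape 11: place A15 (729 GB), 71 GB left
tape 12: place A16 (216 GB), 584 GB left
Final tapes: [449,265] [770] [187,582] [486] [670] [688] [457,340] [451,158] [702] [501] [729] [216].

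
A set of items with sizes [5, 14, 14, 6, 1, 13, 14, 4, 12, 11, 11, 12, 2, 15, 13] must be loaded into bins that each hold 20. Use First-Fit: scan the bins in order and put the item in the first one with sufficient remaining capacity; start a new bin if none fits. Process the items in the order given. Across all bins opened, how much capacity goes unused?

53

5 → bin 1 (remaining 15)
14 → bin 1 (remaining 1)
14 → bin 2 (remaining 6)
6 → bin 2 (remaining 0)
1 → bin 1 (remaining 0)
13 → bin 3 (remaining 7)
14 → bin 4 (remaining 6)
4 → bin 3 (remaining 3)
12 → bin 5 (remaining 8)
11 → bin 6 (remaining 9)
11 → bin 7 (remaining 9)
12 → bin 8 (remaining 8)
2 → bin 3 (remaining 1)
15 → bin 9 (remaining 5)
13 → bin 10 (remaining 7)
10 bins × 20 = 200; used 147; unused 53.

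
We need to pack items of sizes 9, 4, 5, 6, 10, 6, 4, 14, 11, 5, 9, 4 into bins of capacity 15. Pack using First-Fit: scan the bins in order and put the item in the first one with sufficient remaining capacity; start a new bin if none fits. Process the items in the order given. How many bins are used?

bin 1: place 9, 6 left
bin 1: place 4, 2 left
bin 2: place 5, 10 left
bin 2: place 6, 4 left
bin 3: place 10, 5 left
bin 4: place 6, 9 left
bin 2: place 4, 0 left
bin 5: place 14, 1 left
bin 6: place 11, 4 left
bin 3: place 5, 0 left
bin 4: place 9, 0 left
bin 6: place 4, 0 left

6 bins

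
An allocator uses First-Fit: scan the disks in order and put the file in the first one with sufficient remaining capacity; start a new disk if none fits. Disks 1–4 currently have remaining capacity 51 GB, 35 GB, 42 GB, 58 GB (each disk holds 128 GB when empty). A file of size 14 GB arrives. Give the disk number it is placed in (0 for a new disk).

Disks with room: disk 1 (51 GB), disk 2 (35 GB), disk 3 (42 GB), disk 4 (58 GB).
The first with room is disk 1.

1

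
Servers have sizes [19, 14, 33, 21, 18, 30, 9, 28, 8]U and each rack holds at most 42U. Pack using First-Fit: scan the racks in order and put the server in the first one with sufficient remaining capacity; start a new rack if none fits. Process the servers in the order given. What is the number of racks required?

5

19U → rack 1 (remaining 23U)
14U → rack 1 (remaining 9U)
33U → rack 2 (remaining 9U)
21U → rack 3 (remaining 21U)
18U → rack 3 (remaining 3U)
30U → rack 4 (remaining 12U)
9U → rack 1 (remaining 0U)
28U → rack 5 (remaining 14U)
8U → rack 2 (remaining 1U)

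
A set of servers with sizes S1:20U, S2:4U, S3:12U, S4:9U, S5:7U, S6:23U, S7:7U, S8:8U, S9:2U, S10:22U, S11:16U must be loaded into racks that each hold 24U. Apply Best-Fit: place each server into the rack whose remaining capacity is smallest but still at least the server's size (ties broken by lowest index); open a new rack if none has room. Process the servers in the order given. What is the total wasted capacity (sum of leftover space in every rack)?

14

rack 1: place S1 (20U), 4U left
rack 1: place S2 (4U), 0U left
rack 2: place S3 (12U), 12U left
rack 2: place S4 (9U), 3U left
rack 3: place S5 (7U), 17U left
rack 4: place S6 (23U), 1U left
rack 3: place S7 (7U), 10U left
rack 3: place S8 (8U), 2U left
rack 3: place S9 (2U), 0U left
rack 5: place S10 (22U), 2U left
rack 6: place S11 (16U), 8U left
6 racks × 24U = 144U; used 130U; unused 14U.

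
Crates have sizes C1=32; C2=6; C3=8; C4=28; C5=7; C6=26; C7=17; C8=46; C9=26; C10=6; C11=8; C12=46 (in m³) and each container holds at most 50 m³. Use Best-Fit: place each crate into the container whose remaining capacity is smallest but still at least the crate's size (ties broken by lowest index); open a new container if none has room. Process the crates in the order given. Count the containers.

Put C1 (32 m³) in container 1; 18 m³ remain.
Put C2 (6 m³) in container 1; 12 m³ remain.
Put C3 (8 m³) in container 1; 4 m³ remain.
Put C4 (28 m³) in container 2; 22 m³ remain.
Put C5 (7 m³) in container 2; 15 m³ remain.
Put C6 (26 m³) in container 3; 24 m³ remain.
Put C7 (17 m³) in container 3; 7 m³ remain.
Put C8 (46 m³) in container 4; 4 m³ remain.
Put C9 (26 m³) in container 5; 24 m³ remain.
Put C10 (6 m³) in container 3; 1 m³ remain.
Put C11 (8 m³) in container 2; 7 m³ remain.
Put C12 (46 m³) in container 6; 4 m³ remain.

6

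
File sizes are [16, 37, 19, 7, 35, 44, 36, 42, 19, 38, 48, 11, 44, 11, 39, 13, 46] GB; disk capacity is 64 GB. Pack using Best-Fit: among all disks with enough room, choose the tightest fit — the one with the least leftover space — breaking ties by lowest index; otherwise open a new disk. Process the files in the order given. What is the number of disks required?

10 disks

16 GB → disk 1 (remaining 48 GB)
37 GB → disk 1 (remaining 11 GB)
19 GB → disk 2 (remaining 45 GB)
7 GB → disk 1 (remaining 4 GB)
35 GB → disk 2 (remaining 10 GB)
44 GB → disk 3 (remaining 20 GB)
36 GB → disk 4 (remaining 28 GB)
42 GB → disk 5 (remaining 22 GB)
19 GB → disk 3 (remaining 1 GB)
38 GB → disk 6 (remaining 26 GB)
48 GB → disk 7 (remaining 16 GB)
11 GB → disk 7 (remaining 5 GB)
44 GB → disk 8 (remaining 20 GB)
11 GB → disk 8 (remaining 9 GB)
39 GB → disk 9 (remaining 25 GB)
13 GB → disk 5 (remaining 9 GB)
46 GB → disk 10 (remaining 18 GB)
Final disks: [16,37,7] [19,35] [44,19] [36] [42,13] [38] [48,11] [44,11] [39] [46].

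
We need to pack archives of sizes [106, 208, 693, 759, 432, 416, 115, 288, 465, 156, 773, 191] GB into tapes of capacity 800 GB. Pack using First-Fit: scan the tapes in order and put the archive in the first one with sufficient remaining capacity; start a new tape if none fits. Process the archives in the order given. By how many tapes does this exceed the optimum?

First-Fit: [106,208,432] [693] [759] [416,115,156] [288,465] [773] [191] → 7 tapes.
Total size 4602 GB; any packing needs at least ⌈4602/800⌉ = 6 tapes.
An optimal packing achieves that bound: [773] [759] [693,106] [465,288] [432,208,156] [416,191,115] → 6 tapes.
Excess: 7 − 6 = 1.

1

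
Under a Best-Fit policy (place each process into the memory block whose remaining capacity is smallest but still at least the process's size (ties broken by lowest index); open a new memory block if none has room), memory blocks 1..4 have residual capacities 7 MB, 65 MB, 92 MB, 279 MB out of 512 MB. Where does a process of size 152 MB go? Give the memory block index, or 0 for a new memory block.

Memory blocks with room: memory block 4 (279 MB).
Tightest fit is memory block 4 with 279 MB free.

4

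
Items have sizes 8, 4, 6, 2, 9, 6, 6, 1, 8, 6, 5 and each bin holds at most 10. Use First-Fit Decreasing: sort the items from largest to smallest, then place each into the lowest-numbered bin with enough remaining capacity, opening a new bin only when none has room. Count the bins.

8

Sorted descending: 9, 8, 8, 6, 6, 6, 6, 5, 4, 2, 1.
bin 1: place 9, 1 left
bin 2: place 8, 2 left
bin 3: place 8, 2 left
bin 4: place 6, 4 left
bin 5: place 6, 4 left
bin 6: place 6, 4 left
bin 7: place 6, 4 left
bin 8: place 5, 5 left
bin 4: place 4, 0 left
bin 2: place 2, 0 left
bin 1: place 1, 0 left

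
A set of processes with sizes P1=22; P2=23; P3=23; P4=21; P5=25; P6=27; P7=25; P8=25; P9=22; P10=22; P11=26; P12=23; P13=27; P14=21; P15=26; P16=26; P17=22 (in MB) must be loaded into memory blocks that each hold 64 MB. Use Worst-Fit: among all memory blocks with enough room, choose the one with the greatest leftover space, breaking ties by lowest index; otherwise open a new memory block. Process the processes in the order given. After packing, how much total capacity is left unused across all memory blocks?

170

memory block 1: place P1 (22 MB), 42 MB left
memory block 1: place P2 (23 MB), 19 MB left
memory block 2: place P3 (23 MB), 41 MB left
memory block 2: place P4 (21 MB), 20 MB left
memory block 3: place P5 (25 MB), 39 MB left
memory block 3: place P6 (27 MB), 12 MB left
memory block 4: place P7 (25 MB), 39 MB left
memory block 4: place P8 (25 MB), 14 MB left
memory block 5: place P9 (22 MB), 42 MB left
memory block 5: place P10 (22 MB), 20 MB left
memory block 6: place P11 (26 MB), 38 MB left
memory block 6: place P12 (23 MB), 15 MB left
memory block 7: place P13 (27 MB), 37 MB left
memory block 7: place P14 (21 MB), 16 MB left
memory block 8: place P15 (26 MB), 38 MB left
memory block 8: place P16 (26 MB), 12 MB left
memory block 9: place P17 (22 MB), 42 MB left
9 memory blocks × 64 MB = 576 MB; used 406 MB; unused 170 MB.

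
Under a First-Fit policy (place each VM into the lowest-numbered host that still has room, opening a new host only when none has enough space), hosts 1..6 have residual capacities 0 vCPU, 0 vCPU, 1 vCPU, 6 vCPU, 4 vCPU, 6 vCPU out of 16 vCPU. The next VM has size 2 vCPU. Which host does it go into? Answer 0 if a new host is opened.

Hosts with room: host 4 (6 vCPU), host 5 (4 vCPU), host 6 (6 vCPU).
The first with room is host 4.

4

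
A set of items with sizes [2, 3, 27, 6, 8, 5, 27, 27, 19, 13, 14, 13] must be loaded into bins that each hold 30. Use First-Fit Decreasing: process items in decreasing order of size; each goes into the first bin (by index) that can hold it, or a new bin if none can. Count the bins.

Sorted descending: 27, 27, 27, 19, 14, 13, 13, 8, 6, 5, 3, 2.
Put 27 in bin 1; 3 remain.
Put 27 in bin 2; 3 remain.
Put 27 in bin 3; 3 remain.
Put 19 in bin 4; 11 remain.
Put 14 in bin 5; 16 remain.
Put 13 in bin 5; 3 remain.
Put 13 in bin 6; 17 remain.
Put 8 in bin 4; 3 remain.
Put 6 in bin 6; 11 remain.
Put 5 in bin 6; 6 remain.
Put 3 in bin 1; 0 remain.
Put 2 in bin 2; 1 remain.

6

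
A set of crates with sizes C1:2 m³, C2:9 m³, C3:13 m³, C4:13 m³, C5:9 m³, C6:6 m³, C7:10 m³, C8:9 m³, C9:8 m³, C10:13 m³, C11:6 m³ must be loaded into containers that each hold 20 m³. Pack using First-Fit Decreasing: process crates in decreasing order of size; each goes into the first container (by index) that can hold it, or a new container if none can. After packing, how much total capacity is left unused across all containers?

22

Sorted descending: 13, 13, 13, 10, 9, 9, 9, 8, 6, 6, 2.
Put 13 m³ in container 1; 7 m³ remain.
Put 13 m³ in container 2; 7 m³ remain.
Put 13 m³ in container 3; 7 m³ remain.
Put 10 m³ in container 4; 10 m³ remain.
Put 9 m³ in container 4; 1 m³ remain.
Put 9 m³ in container 5; 11 m³ remain.
Put 9 m³ in container 5; 2 m³ remain.
Put 8 m³ in container 6; 12 m³ remain.
Put 6 m³ in container 1; 1 m³ remain.
Put 6 m³ in container 2; 1 m³ remain.
Put 2 m³ in container 3; 5 m³ remain.
6 containers × 20 m³ = 120 m³; used 98 m³; unused 22 m³.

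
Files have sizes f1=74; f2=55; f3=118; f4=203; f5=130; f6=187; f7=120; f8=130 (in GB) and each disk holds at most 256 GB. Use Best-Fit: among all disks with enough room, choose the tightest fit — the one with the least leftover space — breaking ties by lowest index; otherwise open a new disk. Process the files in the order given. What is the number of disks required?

Put f1 (74 GB) in disk 1; 182 GB remain.
Put f2 (55 GB) in disk 1; 127 GB remain.
Put f3 (118 GB) in disk 1; 9 GB remain.
Put f4 (203 GB) in disk 2; 53 GB remain.
Put f5 (130 GB) in disk 3; 126 GB remain.
Put f6 (187 GB) in disk 4; 69 GB remain.
Put f7 (120 GB) in disk 3; 6 GB remain.
Put f8 (130 GB) in disk 5; 126 GB remain.
Final disks: [74,55,118] [203] [130,120] [187] [130].

5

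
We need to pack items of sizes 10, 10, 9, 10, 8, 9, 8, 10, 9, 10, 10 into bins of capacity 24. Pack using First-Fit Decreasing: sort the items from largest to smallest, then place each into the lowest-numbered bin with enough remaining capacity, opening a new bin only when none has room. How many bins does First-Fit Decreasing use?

Sorted descending: 10, 10, 10, 10, 10, 10, 9, 9, 9, 8, 8.
bin 1: place 10, 14 left
bin 1: place 10, 4 left
bin 2: place 10, 14 left
bin 2: place 10, 4 left
bin 3: place 10, 14 left
bin 3: place 10, 4 left
bin 4: place 9, 15 left
bin 4: place 9, 6 left
bin 5: place 9, 15 left
bin 5: place 8, 7 left
bin 6: place 8, 16 left

6 bins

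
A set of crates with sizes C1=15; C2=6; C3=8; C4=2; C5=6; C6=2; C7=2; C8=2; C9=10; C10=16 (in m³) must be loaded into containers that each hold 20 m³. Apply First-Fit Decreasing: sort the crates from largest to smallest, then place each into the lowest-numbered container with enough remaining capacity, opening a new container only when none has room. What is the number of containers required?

Sorted descending: 16, 15, 10, 8, 6, 6, 2, 2, 2, 2.
16 m³ → container 1 (remaining 4 m³)
15 m³ → container 2 (remaining 5 m³)
10 m³ → container 3 (remaining 10 m³)
8 m³ → container 3 (remaining 2 m³)
6 m³ → container 4 (remaining 14 m³)
6 m³ → container 4 (remaining 8 m³)
2 m³ → container 1 (remaining 2 m³)
2 m³ → container 1 (remaining 0 m³)
2 m³ → container 2 (remaining 3 m³)
2 m³ → container 2 (remaining 1 m³)

4 containers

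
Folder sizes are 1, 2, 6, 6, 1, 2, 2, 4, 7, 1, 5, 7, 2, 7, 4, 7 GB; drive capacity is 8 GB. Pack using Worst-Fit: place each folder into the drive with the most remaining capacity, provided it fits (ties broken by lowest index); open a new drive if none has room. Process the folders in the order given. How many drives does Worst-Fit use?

Put 1 GB in drive 1; 7 GB remain.
Put 2 GB in drive 1; 5 GB remain.
Put 6 GB in drive 2; 2 GB remain.
Put 6 GB in drive 3; 2 GB remain.
Put 1 GB in drive 1; 4 GB remain.
Put 2 GB in drive 1; 2 GB remain.
Put 2 GB in drive 1; 0 GB remain.
Put 4 GB in drive 4; 4 GB remain.
Put 7 GB in drive 5; 1 GB remain.
Put 1 GB in drive 4; 3 GB remain.
Put 5 GB in drive 6; 3 GB remain.
Put 7 GB in drive 7; 1 GB remain.
Put 2 GB in drive 4; 1 GB remain.
Put 7 GB in drive 8; 1 GB remain.
Put 4 GB in drive 9; 4 GB remain.
Put 7 GB in drive 10; 1 GB remain.
Final drives: [1,2,1,2,2] [6] [6] [4,1,2] [7] [5] [7] [7] [4] [7].

10 drives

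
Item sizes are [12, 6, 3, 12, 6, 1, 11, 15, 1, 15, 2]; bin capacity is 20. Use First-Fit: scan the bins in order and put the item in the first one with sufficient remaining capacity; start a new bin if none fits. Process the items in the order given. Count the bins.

bin 1: place 12, 8 left
bin 1: place 6, 2 left
bin 2: place 3, 17 left
bin 2: place 12, 5 left
bin 3: place 6, 14 left
bin 1: place 1, 1 left
bin 3: place 11, 3 left
bin 4: place 15, 5 left
bin 1: place 1, 0 left
bin 5: place 15, 5 left
bin 2: place 2, 3 left
Final bins: [12,6,1,1] [3,12,2] [6,11] [15] [15].

5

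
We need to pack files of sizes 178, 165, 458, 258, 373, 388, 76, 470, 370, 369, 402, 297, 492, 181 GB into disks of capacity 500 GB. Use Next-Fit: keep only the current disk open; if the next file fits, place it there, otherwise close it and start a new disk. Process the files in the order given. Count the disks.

12 disks

disk 1: place 178 GB, 322 GB left
disk 1: place 165 GB, 157 GB left
disk 2: place 458 GB, 42 GB left
disk 3: place 258 GB, 242 GB left
disk 4: place 373 GB, 127 GB left
disk 5: place 388 GB, 112 GB left
disk 5: place 76 GB, 36 GB left
disk 6: place 470 GB, 30 GB left
disk 7: place 370 GB, 130 GB left
disk 8: place 369 GB, 131 GB left
disk 9: place 402 GB, 98 GB left
disk 10: place 297 GB, 203 GB left
disk 11: place 492 GB, 8 GB left
disk 12: place 181 GB, 319 GB left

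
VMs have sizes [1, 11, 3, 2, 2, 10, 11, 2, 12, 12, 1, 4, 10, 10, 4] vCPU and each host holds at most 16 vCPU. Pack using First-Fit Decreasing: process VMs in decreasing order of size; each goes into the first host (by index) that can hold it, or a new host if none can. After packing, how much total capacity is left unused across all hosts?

Sorted descending: 12, 12, 11, 11, 10, 10, 10, 4, 4, 3, 2, 2, 2, 1, 1.
12 vCPU → host 1 (remaining 4 vCPU)
12 vCPU → host 2 (remaining 4 vCPU)
11 vCPU → host 3 (remaining 5 vCPU)
11 vCPU → host 4 (remaining 5 vCPU)
10 vCPU → host 5 (remaining 6 vCPU)
10 vCPU → host 6 (remaining 6 vCPU)
10 vCPU → host 7 (remaining 6 vCPU)
4 vCPU → host 1 (remaining 0 vCPU)
4 vCPU → host 2 (remaining 0 vCPU)
3 vCPU → host 3 (remaining 2 vCPU)
2 vCPU → host 3 (remaining 0 vCPU)
2 vCPU → host 4 (remaining 3 vCPU)
2 vCPU → host 4 (remaining 1 vCPU)
1 vCPU → host 4 (remaining 0 vCPU)
1 vCPU → host 5 (remaining 5 vCPU)
7 hosts × 16 vCPU = 112 vCPU; used 95 vCPU; unused 17 vCPU.

17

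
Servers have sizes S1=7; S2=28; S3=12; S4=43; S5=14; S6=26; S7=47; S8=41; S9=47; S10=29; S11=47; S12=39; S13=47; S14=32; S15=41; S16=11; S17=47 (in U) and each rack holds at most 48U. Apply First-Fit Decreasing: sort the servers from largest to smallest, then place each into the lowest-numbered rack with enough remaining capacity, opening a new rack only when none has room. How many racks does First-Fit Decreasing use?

Sorted descending: 47, 47, 47, 47, 47, 43, 41, 41, 39, 32, 29, 28, 26, 14, 12, 11, 7.
Put 47U in rack 1; 1U remain.
Put 47U in rack 2; 1U remain.
Put 47U in rack 3; 1U remain.
Put 47U in rack 4; 1U remain.
Put 47U in rack 5; 1U remain.
Put 43U in rack 6; 5U remain.
Put 41U in rack 7; 7U remain.
Put 41U in rack 8; 7U remain.
Put 39U in rack 9; 9U remain.
Put 32U in rack 10; 16U remain.
Put 29U in rack 11; 19U remain.
Put 28U in rack 12; 20U remain.
Put 26U in rack 13; 22U remain.
Put 14U in rack 10; 2U remain.
Put 12U in rack 11; 7U remain.
Put 11U in rack 12; 9U remain.
Put 7U in rack 7; 0U remain.
Final racks: [47] [47] [47] [47] [47] [43] [41,7] [41] [39] [32,14] [29,12] [28,11] [26].

13 racks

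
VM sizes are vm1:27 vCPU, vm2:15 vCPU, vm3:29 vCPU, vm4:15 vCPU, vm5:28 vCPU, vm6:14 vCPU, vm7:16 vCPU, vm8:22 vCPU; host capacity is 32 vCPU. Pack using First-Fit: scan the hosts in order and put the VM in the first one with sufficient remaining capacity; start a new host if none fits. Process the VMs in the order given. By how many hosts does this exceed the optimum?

First-Fit: [27] [15,15] [29] [28] [14,16] [22] → 6 hosts.
Total size 166 vCPU; any packing needs at least ⌈166/32⌉ = 6 hosts.
So 6 is already optimal.

0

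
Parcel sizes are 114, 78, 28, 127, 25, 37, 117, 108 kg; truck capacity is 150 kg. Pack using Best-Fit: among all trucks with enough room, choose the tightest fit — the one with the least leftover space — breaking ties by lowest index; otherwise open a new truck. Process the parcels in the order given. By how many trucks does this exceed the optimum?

Best-Fit: [114,28] [78,25,37] [127] [117] [108] → 5 trucks.
Total size 634 kg; any packing needs at least ⌈634/150⌉ = 5 trucks.
So 5 is already optimal.

0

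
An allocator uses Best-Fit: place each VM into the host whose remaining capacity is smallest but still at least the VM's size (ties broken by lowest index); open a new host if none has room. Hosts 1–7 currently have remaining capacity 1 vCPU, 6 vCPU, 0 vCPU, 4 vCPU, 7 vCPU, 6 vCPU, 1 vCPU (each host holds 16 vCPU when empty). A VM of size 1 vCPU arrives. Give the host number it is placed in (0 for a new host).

1

Hosts with room: host 1 (1 vCPU), host 2 (6 vCPU), host 4 (4 vCPU), host 5 (7 vCPU), host 6 (6 vCPU), host 7 (1 vCPU).
Tightest fit is host 1 with 1 vCPU free.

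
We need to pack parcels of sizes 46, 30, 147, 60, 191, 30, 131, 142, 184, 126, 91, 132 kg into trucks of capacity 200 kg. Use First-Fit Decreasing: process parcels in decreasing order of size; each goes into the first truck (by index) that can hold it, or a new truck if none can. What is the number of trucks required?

8

Sorted descending: 191, 184, 147, 142, 132, 131, 126, 91, 60, 46, 30, 30.
truck 1: place 191 kg, 9 kg left
truck 2: place 184 kg, 16 kg left
truck 3: place 147 kg, 53 kg left
truck 4: place 142 kg, 58 kg left
truck 5: place 132 kg, 68 kg left
truck 6: place 131 kg, 69 kg left
truck 7: place 126 kg, 74 kg left
truck 8: place 91 kg, 109 kg left
truck 5: place 60 kg, 8 kg left
truck 3: place 46 kg, 7 kg left
truck 4: place 30 kg, 28 kg left
truck 6: place 30 kg, 39 kg left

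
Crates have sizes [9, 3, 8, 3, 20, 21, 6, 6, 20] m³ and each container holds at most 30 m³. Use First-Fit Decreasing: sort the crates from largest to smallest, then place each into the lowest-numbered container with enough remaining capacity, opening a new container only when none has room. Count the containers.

Sorted descending: 21, 20, 20, 9, 8, 6, 6, 3, 3.
21 m³ → container 1 (remaining 9 m³)
20 m³ → container 2 (remaining 10 m³)
20 m³ → container 3 (remaining 10 m³)
9 m³ → container 1 (remaining 0 m³)
8 m³ → container 2 (remaining 2 m³)
6 m³ → container 3 (remaining 4 m³)
6 m³ → container 4 (remaining 24 m³)
3 m³ → container 3 (remaining 1 m³)
3 m³ → container 4 (remaining 21 m³)
Final containers: [21,9] [20,8] [20,6,3] [6,3].

4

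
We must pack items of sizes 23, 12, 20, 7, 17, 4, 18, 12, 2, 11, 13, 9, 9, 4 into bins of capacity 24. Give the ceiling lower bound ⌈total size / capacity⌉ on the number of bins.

7

Total size = 23 + 12 + 20 + 7 + 17 + 4 + 18 + 12 + 2 + 11 + 13 + 9 + 9 + 4 = 161.
⌈161 / 24⌉ = 7.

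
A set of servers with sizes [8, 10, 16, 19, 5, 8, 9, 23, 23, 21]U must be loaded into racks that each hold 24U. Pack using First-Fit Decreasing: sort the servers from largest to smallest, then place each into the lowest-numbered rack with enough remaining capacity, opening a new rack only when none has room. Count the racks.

7

Sorted descending: 23, 23, 21, 19, 16, 10, 9, 8, 8, 5.
23U → rack 1 (remaining 1U)
23U → rack 2 (remaining 1U)
21U → rack 3 (remaining 3U)
19U → rack 4 (remaining 5U)
16U → rack 5 (remaining 8U)
10U → rack 6 (remaining 14U)
9U → rack 6 (remaining 5U)
8U → rack 5 (remaining 0U)
8U → rack 7 (remaining 16U)
5U → rack 4 (remaining 0U)
Final racks: [23] [23] [21] [19,5] [16,8] [10,9] [8].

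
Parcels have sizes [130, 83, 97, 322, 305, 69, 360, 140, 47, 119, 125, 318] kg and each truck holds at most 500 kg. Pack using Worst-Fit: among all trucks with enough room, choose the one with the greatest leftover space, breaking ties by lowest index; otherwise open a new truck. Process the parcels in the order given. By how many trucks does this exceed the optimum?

0

Worst-Fit: [130,83,97,140] [322,47,125] [305,69] [360,119] [318] → 5 trucks.
Total size 2115 kg; any packing needs at least ⌈2115/500⌉ = 5 trucks.
So 5 is already optimal.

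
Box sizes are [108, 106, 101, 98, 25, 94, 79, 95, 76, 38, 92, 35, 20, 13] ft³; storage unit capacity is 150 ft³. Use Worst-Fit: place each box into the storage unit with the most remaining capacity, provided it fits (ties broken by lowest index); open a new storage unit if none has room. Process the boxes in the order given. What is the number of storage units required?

storage unit 1: place 108 ft³, 42 ft³ left
storage unit 2: place 106 ft³, 44 ft³ left
storage unit 3: place 101 ft³, 49 ft³ left
storage unit 4: place 98 ft³, 52 ft³ left
storage unit 4: place 25 ft³, 27 ft³ left
storage unit 5: place 94 ft³, 56 ft³ left
storage unit 6: place 79 ft³, 71 ft³ left
storage unit 7: place 95 ft³, 55 ft³ left
storage unit 8: place 76 ft³, 74 ft³ left
storage unit 8: place 38 ft³, 36 ft³ left
storage unit 9: place 92 ft³, 58 ft³ left
storage unit 6: place 35 ft³, 36 ft³ left
storage unit 9: place 20 ft³, 38 ft³ left
storage unit 5: place 13 ft³, 43 ft³ left

9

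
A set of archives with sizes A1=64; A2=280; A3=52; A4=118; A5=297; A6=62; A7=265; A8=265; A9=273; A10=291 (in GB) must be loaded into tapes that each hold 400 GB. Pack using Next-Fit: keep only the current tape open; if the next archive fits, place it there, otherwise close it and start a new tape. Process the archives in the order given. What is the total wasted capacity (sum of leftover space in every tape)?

833

Put A1 (64 GB) in tape 1; 336 GB remain.
Put A2 (280 GB) in tape 1; 56 GB remain.
Put A3 (52 GB) in tape 1; 4 GB remain.
Put A4 (118 GB) in tape 2; 282 GB remain.
Put A5 (297 GB) in tape 3; 103 GB remain.
Put A6 (62 GB) in tape 3; 41 GB remain.
Put A7 (265 GB) in tape 4; 135 GB remain.
Put A8 (265 GB) in tape 5; 135 GB remain.
Put A9 (273 GB) in tape 6; 127 GB remain.
Put A10 (291 GB) in tape 7; 109 GB remain.
7 tapes × 400 GB = 2800 GB; used 1967 GB; unused 833 GB.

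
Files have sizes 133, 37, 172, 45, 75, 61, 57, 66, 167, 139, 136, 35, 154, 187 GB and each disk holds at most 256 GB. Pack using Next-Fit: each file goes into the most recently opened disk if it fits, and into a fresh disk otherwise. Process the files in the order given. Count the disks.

133 GB → disk 1 (remaining 123 GB)
37 GB → disk 1 (remaining 86 GB)
172 GB → disk 2 (remaining 84 GB)
45 GB → disk 2 (remaining 39 GB)
75 GB → disk 3 (remaining 181 GB)
61 GB → disk 3 (remaining 120 GB)
57 GB → disk 3 (remaining 63 GB)
66 GB → disk 4 (remaining 190 GB)
167 GB → disk 4 (remaining 23 GB)
139 GB → disk 5 (remaining 117 GB)
136 GB → disk 6 (remaining 120 GB)
35 GB → disk 6 (remaining 85 GB)
154 GB → disk 7 (remaining 102 GB)
187 GB → disk 8 (remaining 69 GB)

8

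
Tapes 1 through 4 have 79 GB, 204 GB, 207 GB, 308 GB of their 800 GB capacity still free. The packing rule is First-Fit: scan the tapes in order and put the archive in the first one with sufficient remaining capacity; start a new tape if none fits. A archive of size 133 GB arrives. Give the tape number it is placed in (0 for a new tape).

Tapes with room: tape 2 (204 GB), tape 3 (207 GB), tape 4 (308 GB).
The first with room is tape 2.

2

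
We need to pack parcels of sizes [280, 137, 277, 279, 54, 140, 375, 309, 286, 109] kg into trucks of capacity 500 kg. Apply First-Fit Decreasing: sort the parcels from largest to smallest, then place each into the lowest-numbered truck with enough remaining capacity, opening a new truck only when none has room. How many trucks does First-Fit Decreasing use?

Sorted descending: 375, 309, 286, 280, 279, 277, 140, 137, 109, 54.
truck 1: place 375 kg, 125 kg left
truck 2: place 309 kg, 191 kg left
truck 3: place 286 kg, 214 kg left
truck 4: place 280 kg, 220 kg left
truck 5: place 279 kg, 221 kg left
truck 6: place 277 kg, 223 kg left
truck 2: place 140 kg, 51 kg left
truck 3: place 137 kg, 77 kg left
truck 1: place 109 kg, 16 kg left
truck 3: place 54 kg, 23 kg left
Final trucks: [375,109] [309,140] [286,137,54] [280] [279] [277].

6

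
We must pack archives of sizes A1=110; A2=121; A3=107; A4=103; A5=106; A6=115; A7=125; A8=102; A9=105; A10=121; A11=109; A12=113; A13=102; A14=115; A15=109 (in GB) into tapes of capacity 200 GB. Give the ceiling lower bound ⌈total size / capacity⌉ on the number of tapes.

9

Total size = 110 + 121 + 107 + 103 + 106 + 115 + 125 + 102 + 105 + 121 + 109 + 113 + 102 + 115 + 109 = 1663 GB.
⌈1663 / 200⌉ = 9.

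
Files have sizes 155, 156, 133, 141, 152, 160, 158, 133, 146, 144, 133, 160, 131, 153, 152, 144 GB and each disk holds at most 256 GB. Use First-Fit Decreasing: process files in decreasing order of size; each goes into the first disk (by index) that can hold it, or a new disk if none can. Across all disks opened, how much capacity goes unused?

1745

Sorted descending: 160, 160, 158, 156, 155, 153, 152, 152, 146, 144, 144, 141, 133, 133, 133, 131.
160 GB → disk 1 (remaining 96 GB)
160 GB → disk 2 (remaining 96 GB)
158 GB → disk 3 (remaining 98 GB)
156 GB → disk 4 (remaining 100 GB)
155 GB → disk 5 (remaining 101 GB)
153 GB → disk 6 (remaining 103 GB)
152 GB → disk 7 (remaining 104 GB)
152 GB → disk 8 (remaining 104 GB)
146 GB → disk 9 (remaining 110 GB)
144 GB → disk 10 (remaining 112 GB)
144 GB → disk 11 (remaining 112 GB)
141 GB → disk 12 (remaining 115 GB)
133 GB → disk 13 (remaining 123 GB)
133 GB → disk 14 (remaining 123 GB)
133 GB → disk 15 (remaining 123 GB)
131 GB → disk 16 (remaining 125 GB)
16 disks × 256 GB = 4096 GB; used 2351 GB; unused 1745 GB.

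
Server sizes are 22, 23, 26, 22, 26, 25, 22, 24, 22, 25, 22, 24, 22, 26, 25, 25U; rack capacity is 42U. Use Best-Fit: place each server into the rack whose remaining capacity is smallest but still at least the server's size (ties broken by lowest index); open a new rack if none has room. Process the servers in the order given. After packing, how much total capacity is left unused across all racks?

291

22U → rack 1 (remaining 20U)
23U → rack 2 (remaining 19U)
26U → rack 3 (remaining 16U)
22U → rack 4 (remaining 20U)
26U → rack 5 (remaining 16U)
25U → rack 6 (remaining 17U)
22U → rack 7 (remaining 20U)
24U → rack 8 (remaining 18U)
22U → rack 9 (remaining 20U)
25U → rack 10 (remaining 17U)
22U → rack 11 (remaining 20U)
24U → rack 12 (remaining 18U)
22U → rack 13 (remaining 20U)
26U → rack 14 (remaining 16U)
25U → rack 15 (remaining 17U)
25U → rack 16 (remaining 17U)
16 racks × 42U = 672U; used 381U; unused 291U.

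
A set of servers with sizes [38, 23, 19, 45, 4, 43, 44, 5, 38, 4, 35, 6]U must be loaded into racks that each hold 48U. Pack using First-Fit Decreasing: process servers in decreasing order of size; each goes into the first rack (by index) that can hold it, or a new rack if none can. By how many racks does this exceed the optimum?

First-Fit Decreasing: [45] [44,4] [43,5] [38,6,4] [38] [35] [23,19] → 7 racks.
Total size 304U; any packing needs at least ⌈304/48⌉ = 7 racks.
So 7 is already optimal.

0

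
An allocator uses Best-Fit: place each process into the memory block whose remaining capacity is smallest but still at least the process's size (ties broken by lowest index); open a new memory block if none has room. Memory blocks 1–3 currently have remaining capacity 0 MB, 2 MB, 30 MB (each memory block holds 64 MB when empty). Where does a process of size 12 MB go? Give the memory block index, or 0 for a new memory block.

Memory blocks with room: memory block 3 (30 MB).
Tightest fit is memory block 3 with 30 MB free.

3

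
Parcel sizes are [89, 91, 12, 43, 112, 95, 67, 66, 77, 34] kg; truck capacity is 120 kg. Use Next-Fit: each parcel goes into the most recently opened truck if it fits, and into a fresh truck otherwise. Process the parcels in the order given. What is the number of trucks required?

Put 89 kg in truck 1; 31 kg remain.
Put 91 kg in truck 2; 29 kg remain.
Put 12 kg in truck 2; 17 kg remain.
Put 43 kg in truck 3; 77 kg remain.
Put 112 kg in truck 4; 8 kg remain.
Put 95 kg in truck 5; 25 kg remain.
Put 67 kg in truck 6; 53 kg remain.
Put 66 kg in truck 7; 54 kg remain.
Put 77 kg in truck 8; 43 kg remain.
Put 34 kg in truck 8; 9 kg remain.

8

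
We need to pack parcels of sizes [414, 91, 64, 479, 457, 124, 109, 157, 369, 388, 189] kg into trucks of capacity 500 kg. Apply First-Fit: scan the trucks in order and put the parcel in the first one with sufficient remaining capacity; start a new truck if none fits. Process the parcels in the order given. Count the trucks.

truck 1: place 414 kg, 86 kg left
truck 2: place 91 kg, 409 kg left
truck 1: place 64 kg, 22 kg left
truck 3: place 479 kg, 21 kg left
truck 4: place 457 kg, 43 kg left
truck 2: place 124 kg, 285 kg left
truck 2: place 109 kg, 176 kg left
truck 2: place 157 kg, 19 kg left
truck 5: place 369 kg, 131 kg left
truck 6: place 388 kg, 112 kg left
truck 7: place 189 kg, 311 kg left
Final trucks: [414,64] [91,124,109,157] [479] [457] [369] [388] [189].

7 trucks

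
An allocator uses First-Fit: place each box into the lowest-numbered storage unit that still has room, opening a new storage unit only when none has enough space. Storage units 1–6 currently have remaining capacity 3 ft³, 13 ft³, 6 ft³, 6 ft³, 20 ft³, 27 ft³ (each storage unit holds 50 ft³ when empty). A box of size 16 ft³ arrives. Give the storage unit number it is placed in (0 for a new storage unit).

Storage units with room: storage unit 5 (20 ft³), storage unit 6 (27 ft³).
The first with room is storage unit 5.

5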